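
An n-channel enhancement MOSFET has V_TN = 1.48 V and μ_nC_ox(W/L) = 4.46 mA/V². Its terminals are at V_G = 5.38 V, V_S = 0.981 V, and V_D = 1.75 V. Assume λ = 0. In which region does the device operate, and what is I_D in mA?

V_GS = V_G − V_S = 5.38 − 0.981 = 4.4 V; V_DS = V_D − V_S = 1.75 − 0.981 = 0.769 V.
V_ov = V_GS − V_TN = 4.4 − 1.48 = 2.92 V.
Since V_DS = 0.769 V < V_ov = 2.92 V, the device is in the triode region.
I_D = k_n [V_ov · V_DS − ½ V_DS²] = 4.46 × [2.92 × 0.769 − 0.5 × 0.769²] = 8.69 mA.

Triode; I_D = 8.69 mA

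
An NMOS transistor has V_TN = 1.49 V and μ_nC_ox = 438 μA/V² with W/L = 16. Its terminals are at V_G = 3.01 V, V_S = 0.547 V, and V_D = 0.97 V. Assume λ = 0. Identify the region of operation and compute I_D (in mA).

V_GS = V_G − V_S = 3.01 − 0.547 = 2.46 V; V_DS = V_D − V_S = 0.97 − 0.547 = 0.423 V.
k_n = μ_nC_ox · (W/L) = 7.008 mA/V².
V_ov = V_GS − V_TN = 2.46 − 1.49 = 0.973 V.
Since V_DS = 0.423 V < V_ov = 0.973 V, the device is in the triode region.
I_D = k_n [V_ov · V_DS − ½ V_DS²] = 7.008 × [0.973 × 0.423 − 0.5 × 0.423²] = 2.26 mA.

Triode; I_D = 2.26 mA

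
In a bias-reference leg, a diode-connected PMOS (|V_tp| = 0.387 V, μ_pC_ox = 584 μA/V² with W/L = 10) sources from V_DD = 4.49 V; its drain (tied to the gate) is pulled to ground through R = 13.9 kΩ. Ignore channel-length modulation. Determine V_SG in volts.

V_SG = 0.693 V

With gate tied to drain, V_SG = V_SD ≥ V_SG − |V_tp|, so the device is in saturation.
k_p = μ_pC_ox · (W/L) = 5.84 mA/V².
KCL at the drain: ½ k_p (V_SG − |V_tp|)² = (V_DD − V_SG)/R.
Let x = V_SG − 0.387. Then 40.6 x² + x − 4.103 = 0, giving x = 0.306 V (positive root), so V_SG = 0.693 V.
I_D = (V_DD − V_SG)/R = (4.49 − 0.693) / 13.9 = 0.273 mA.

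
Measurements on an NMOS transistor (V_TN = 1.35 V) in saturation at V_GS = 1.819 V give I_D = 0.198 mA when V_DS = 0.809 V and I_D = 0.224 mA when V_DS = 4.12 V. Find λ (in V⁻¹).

With V_GS fixed, I_D ∝ (1 + λ V_DS) in saturation, so I_D2/I_D1 = (1 + λ V_DS2)/(1 + λ V_DS1).
0.224/0.198 = 1.131 = (1 + 4.12 λ)/(1 + 0.809 λ).
Solving: λ (I_D1 V_DS2 − I_D2 V_DS1) = I_D2 − I_D1, so λ = (0.224 − 0.198) / (0.198 × 4.12 − 0.224 × 0.809) = 0.026 / 0.635 = 0.041 V⁻¹.

λ = 0.0410 V⁻¹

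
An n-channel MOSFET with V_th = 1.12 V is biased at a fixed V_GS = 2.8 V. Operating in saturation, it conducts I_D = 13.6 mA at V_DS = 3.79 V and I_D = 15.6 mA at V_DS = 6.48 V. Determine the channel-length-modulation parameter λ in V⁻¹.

λ = 0.0690 V⁻¹

With V_GS fixed, I_D ∝ (1 + λ V_DS) in saturation, so I_D2/I_D1 = (1 + λ V_DS2)/(1 + λ V_DS1).
15.6/13.6 = 1.147 = (1 + 6.48 λ)/(1 + 3.79 λ).
Solving: λ (I_D1 V_DS2 − I_D2 V_DS1) = I_D2 − I_D1, so λ = (15.6 − 13.6) / (13.6 × 6.48 − 15.6 × 3.79) = 2 / 29 = 0.069 V⁻¹.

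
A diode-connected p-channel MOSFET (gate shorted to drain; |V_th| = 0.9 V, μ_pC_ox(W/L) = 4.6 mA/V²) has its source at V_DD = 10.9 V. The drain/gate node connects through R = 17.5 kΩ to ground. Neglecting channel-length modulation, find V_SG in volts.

V_SG = 1.39 V

With gate tied to drain, V_SG = V_SD ≥ V_SG − |V_th|, so the device is in saturation.
KCL at the drain: ½ k_p (V_SG − |V_th|)² = (V_DD − V_SG)/R.
Let x = V_SG − 0.9. Then 40.2 x² + x − 10 = 0, giving x = 0.486 V (positive root), so V_SG = 1.39 V.
I_D = (V_DD − V_SG)/R = (10.9 − 1.39) / 17.5 = 0.544 mA.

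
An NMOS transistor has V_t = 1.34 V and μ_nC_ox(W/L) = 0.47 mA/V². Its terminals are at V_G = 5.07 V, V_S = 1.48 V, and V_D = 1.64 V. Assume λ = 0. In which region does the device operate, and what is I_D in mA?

V_GS = V_G − V_S = 5.07 − 1.48 = 3.59 V; V_DS = V_D − V_S = 1.64 − 1.48 = 0.16 V.
V_ov = V_GS − V_t = 3.59 − 1.34 = 2.25 V.
Since V_DS = 0.16 V < V_ov = 2.25 V, the device is in the triode region.
I_D = k_n [V_ov · V_DS − ½ V_DS²] = 0.47 × [2.25 × 0.16 − 0.5 × 0.16²] = 0.163 mA.

Triode; I_D = 0.163 mA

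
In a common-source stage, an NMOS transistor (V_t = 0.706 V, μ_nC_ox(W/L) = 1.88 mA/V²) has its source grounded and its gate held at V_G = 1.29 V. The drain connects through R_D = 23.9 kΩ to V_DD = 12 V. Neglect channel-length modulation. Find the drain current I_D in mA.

V_GS = V_G = 1.29 V, so V_ov = 1.29 − 0.706 = 0.584 V.
Assume saturation: I_D = ½ k_n V_ov² = 0.5 × 1.88 × 0.584² = 0.321 mA, giving V_DS = V_DD − I_D R_D = 12 − 0.321 × 23.9 = 4.34 V.
V_DS = 4.34 V ≥ V_ov = 0.584 V, confirming saturation.

I_D = 0.321 mA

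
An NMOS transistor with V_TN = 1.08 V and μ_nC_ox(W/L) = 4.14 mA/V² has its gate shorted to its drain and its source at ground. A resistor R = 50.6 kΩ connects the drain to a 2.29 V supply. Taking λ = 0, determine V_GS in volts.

With gate tied to drain, V_GS = V_DS ≥ V_GS − V_TN, so the device is in saturation.
KCL at the drain: ½ k_n (V_GS − V_TN)² = (V_DD − V_GS)/R.
Let x = V_GS − 1.08. Then 105 x² + x − 1.21 = 0, giving x = 0.103 V (positive root), so V_GS = 1.18 V.
I_D = (V_DD − V_GS)/R = (2.29 − 1.18) / 50.6 = 0.0219 mA.

V_GS = 1.18 V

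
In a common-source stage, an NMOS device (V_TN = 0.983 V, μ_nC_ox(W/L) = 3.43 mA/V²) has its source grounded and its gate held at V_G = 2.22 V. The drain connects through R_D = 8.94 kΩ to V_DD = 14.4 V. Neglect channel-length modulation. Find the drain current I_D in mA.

V_GS = V_G = 2.22 V, so V_ov = 2.22 − 0.983 = 1.24 V.
Assume saturation: I_D = ½ k_n V_ov² = 0.5 × 3.43 × 1.24² = 2.62 mA, giving V_DS = V_DD − I_D R_D = 14.4 − 2.62 × 8.94 = -9.06 V.
But -9.06 V < V_ov = 1.24 V, so the device is actually in triode.
In triode I_D = k_n[V_ov V_DS − ½ V_DS²] and I_D = (V_DD − V_DS)/R_D. Equating: 15.3 V_DS² − 38.93 V_DS + 14.4 = 0, giving V_DS = 0.449 V (the root below V_ov).
I_D = (14.4 − 0.449) / 8.94 = 1.56 mA.

I_D = 1.56 mA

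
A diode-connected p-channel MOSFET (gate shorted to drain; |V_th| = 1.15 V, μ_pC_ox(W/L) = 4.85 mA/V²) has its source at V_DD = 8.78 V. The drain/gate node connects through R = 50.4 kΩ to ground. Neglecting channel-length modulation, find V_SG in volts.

V_SG = 1.40 V

With gate tied to drain, V_SG = V_SD ≥ V_SG − |V_th|, so the device is in saturation.
KCL at the drain: ½ k_p (V_SG − |V_th|)² = (V_DD − V_SG)/R.
Let x = V_SG − 1.15. Then 122 x² + x − 7.63 = 0, giving x = 0.246 V (positive root), so V_SG = 1.4 V.
I_D = (V_DD − V_SG)/R = (8.78 − 1.4) / 50.4 = 0.147 mA.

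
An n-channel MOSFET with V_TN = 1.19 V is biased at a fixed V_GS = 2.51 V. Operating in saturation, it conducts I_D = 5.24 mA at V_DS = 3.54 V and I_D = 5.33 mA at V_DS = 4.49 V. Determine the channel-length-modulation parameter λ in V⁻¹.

λ = 0.0193 V⁻¹

With V_GS fixed, I_D ∝ (1 + λ V_DS) in saturation, so I_D2/I_D1 = (1 + λ V_DS2)/(1 + λ V_DS1).
5.33/5.24 = 1.017 = (1 + 4.49 λ)/(1 + 3.54 λ).
Solving: λ (I_D1 V_DS2 − I_D2 V_DS1) = I_D2 − I_D1, so λ = (5.33 − 5.24) / (5.24 × 4.49 − 5.33 × 3.54) = 0.09 / 4.66 = 0.0193 V⁻¹.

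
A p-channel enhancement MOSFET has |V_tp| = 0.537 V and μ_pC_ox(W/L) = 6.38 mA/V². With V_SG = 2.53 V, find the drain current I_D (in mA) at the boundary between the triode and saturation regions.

At the boundary V_SD = V_ov = V_SG − |V_tp| = 2.53 − 0.537 = 1.99 V.
I_D = ½ k_p V_ov² = 0.5 × 6.38 × 1.99² = 12.7 mA.

I_D = 12.7 mA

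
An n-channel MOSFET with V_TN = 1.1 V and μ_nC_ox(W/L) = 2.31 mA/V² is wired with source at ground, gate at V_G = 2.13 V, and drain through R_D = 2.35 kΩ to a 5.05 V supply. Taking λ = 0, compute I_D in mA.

V_GS = V_G = 2.13 V, so V_ov = 2.13 − 1.1 = 1.03 V.
Assume saturation: I_D = ½ k_n V_ov² = 0.5 × 2.31 × 1.03² = 1.23 mA, giving V_DS = V_DD − I_D R_D = 5.05 − 1.23 × 2.35 = 2.17 V.
V_DS = 2.17 V ≥ V_ov = 1.03 V, confirming saturation.

I_D = 1.23 mA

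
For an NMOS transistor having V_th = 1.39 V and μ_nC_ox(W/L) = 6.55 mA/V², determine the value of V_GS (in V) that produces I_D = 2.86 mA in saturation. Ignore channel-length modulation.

In saturation I_D = ½ k_n (V_GS − V_th)², so V_GS − V_th = √(2 I_D / k_n) = √(2 × 2.86 / 6.55) = 0.934 V.
V_GS = 1.39 + 0.934 = 2.32 V.

V_GS = 2.32 V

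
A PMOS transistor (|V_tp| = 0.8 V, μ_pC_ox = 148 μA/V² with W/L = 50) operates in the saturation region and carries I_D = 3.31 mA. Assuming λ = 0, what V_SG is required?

k_p = μ_pC_ox · (W/L) = 7.4 mA/V².
In saturation I_D = ½ k_p (V_SG − |V_tp|)², so V_SG − |V_tp| = √(2 I_D / k_p) = √(2 × 3.31 / 7.4) = 0.946 V.
V_SG = 0.8 + 0.946 = 1.75 V.

V_SG = 1.75 V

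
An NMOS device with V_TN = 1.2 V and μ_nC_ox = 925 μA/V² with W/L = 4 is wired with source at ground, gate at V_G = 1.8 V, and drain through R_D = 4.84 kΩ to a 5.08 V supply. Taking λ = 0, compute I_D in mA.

I_D = 0.666 mA

V_GS = V_G = 1.8 V, so V_ov = 1.8 − 1.2 = 0.6 V.
k_n = μ_nC_ox · (W/L) = 3.7 mA/V².
Assume saturation: I_D = ½ k_n V_ov² = 0.5 × 3.7 × 0.6² = 0.666 mA, giving V_DS = V_DD − I_D R_D = 5.08 − 0.666 × 4.84 = 1.86 V.
V_DS = 1.86 V ≥ V_ov = 0.6 V, confirming saturation.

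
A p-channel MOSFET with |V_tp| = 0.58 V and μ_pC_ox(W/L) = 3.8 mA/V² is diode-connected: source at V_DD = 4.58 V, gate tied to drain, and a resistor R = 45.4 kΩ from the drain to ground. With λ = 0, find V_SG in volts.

V_SG = 0.790 V

With gate tied to drain, V_SG = V_SD ≥ V_SG − |V_tp|, so the device is in saturation.
KCL at the drain: ½ k_p (V_SG − |V_tp|)² = (V_DD − V_SG)/R.
Let x = V_SG − 0.58. Then 86.3 x² + x − 4 = 0, giving x = 0.21 V (positive root), so V_SG = 0.79 V.
I_D = (V_DD − V_SG)/R = (4.58 − 0.79) / 45.4 = 0.0835 mA.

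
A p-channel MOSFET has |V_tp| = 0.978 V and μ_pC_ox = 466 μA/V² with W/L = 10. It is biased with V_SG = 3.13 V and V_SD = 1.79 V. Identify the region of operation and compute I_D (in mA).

Triode; I_D = 10.5 mA

k_p = μ_pC_ox · (W/L) = 4.66 mA/V².
V_ov = V_SG − |V_tp| = 3.13 − 0.978 = 2.15 V.
Since V_SD = 1.79 V < V_ov = 2.15 V, the device is in the triode region.
I_D = k_p [V_ov · V_SD − ½ V_SD²] = 4.66 × [2.15 × 1.79 − 0.5 × 1.79²] = 10.5 mA.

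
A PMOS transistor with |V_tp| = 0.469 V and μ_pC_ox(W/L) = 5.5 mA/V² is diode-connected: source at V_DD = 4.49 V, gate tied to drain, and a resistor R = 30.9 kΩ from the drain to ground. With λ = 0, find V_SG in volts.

With gate tied to drain, V_SG = V_SD ≥ V_SG − |V_tp|, so the device is in saturation.
KCL at the drain: ½ k_p (V_SG − |V_tp|)² = (V_DD − V_SG)/R.
Let x = V_SG − 0.469. Then 85 x² + x − 4.021 = 0, giving x = 0.212 V (positive root), so V_SG = 0.681 V.
I_D = (V_DD − V_SG)/R = (4.49 − 0.681) / 30.9 = 0.123 mA.

V_SG = 0.681 V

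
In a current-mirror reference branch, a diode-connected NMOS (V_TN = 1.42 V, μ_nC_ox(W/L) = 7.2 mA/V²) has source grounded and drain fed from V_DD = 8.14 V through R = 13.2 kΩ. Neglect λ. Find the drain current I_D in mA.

With gate tied to drain, V_GS = V_DS ≥ V_GS − V_TN, so the device is in saturation.
KCL at the drain: ½ k_n (V_GS − V_TN)² = (V_DD − V_GS)/R.
Let x = V_GS − 1.42. Then 47.5 x² + x − 6.72 = 0, giving x = 0.366 V (positive root), so V_GS = 1.79 V.
I_D = (V_DD − V_GS)/R = (8.14 − 1.79) / 13.2 = 0.481 mA.

I_D = 0.481 mA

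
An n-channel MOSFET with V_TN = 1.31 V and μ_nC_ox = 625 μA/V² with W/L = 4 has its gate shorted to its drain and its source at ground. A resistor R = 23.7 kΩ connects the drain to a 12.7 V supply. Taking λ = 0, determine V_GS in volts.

V_GS = 1.91 V

With gate tied to drain, V_GS = V_DS ≥ V_GS − V_TN, so the device is in saturation.
k_n = μ_nC_ox · (W/L) = 2.5 mA/V².
KCL at the drain: ½ k_n (V_GS − V_TN)² = (V_DD − V_GS)/R.
Let x = V_GS − 1.31. Then 29.6 x² + x − 11.39 = 0, giving x = 0.603 V (positive root), so V_GS = 1.91 V.
I_D = (V_DD − V_GS)/R = (12.7 − 1.91) / 23.7 = 0.455 mA.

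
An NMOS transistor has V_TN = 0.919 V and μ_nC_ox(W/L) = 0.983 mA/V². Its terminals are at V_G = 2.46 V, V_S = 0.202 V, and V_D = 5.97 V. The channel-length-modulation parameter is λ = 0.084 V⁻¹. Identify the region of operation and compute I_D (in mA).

Saturation; I_D = 1.31 mA

V_GS = V_G − V_S = 2.46 − 0.202 = 2.26 V; V_DS = V_D − V_S = 5.97 − 0.202 = 5.77 V.
V_ov = V_GS − V_TN = 2.26 − 0.919 = 1.34 V.
Since V_DS = 5.77 V ≥ V_ov = 1.34 V, the device is in saturation.
I_D = ½ k_n V_ov² (1 + λ V_DS) = 0.5 × 0.983 × 1.34² × (1 + 0.084 × 5.77) = 1.31 mA.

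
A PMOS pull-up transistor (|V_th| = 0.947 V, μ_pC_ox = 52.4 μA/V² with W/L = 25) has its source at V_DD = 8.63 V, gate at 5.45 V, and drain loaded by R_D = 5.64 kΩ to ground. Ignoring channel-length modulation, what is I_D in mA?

I_D = 1.43 mA

V_SG = V_DD − V_G = 8.63 − 5.45 = 3.18 V, so V_ov = 3.18 − 0.947 = 2.23 V.
k_p = μ_pC_ox · (W/L) = 1.31 mA/V².
Assume saturation: I_D = ½ k_p V_ov² = 0.5 × 1.31 × 2.23² = 3.27 mA, giving V_SD = V_DD − I_D R_D = 8.63 − 3.27 × 5.64 = -9.79 V.
But -9.79 V < V_ov = 2.23 V, so the device is actually in triode.
In triode I_D = k_p[V_ov V_SD − ½ V_SD²] and I_D = (V_DD − V_SD)/R_D. Equating: 3.69 V_SD² − 17.5 V_SD + 8.63 = 0, giving V_SD = 0.559 V (the root below V_ov).
I_D = (8.63 − 0.559) / 5.64 = 1.43 mA.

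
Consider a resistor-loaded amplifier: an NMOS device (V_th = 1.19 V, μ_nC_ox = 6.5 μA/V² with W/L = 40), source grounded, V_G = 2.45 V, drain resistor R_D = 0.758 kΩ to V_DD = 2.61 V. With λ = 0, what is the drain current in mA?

I_D = 0.206 mA

V_GS = V_G = 2.45 V, so V_ov = 2.45 − 1.19 = 1.26 V.
k_n = μ_nC_ox · (W/L) = 0.26 mA/V².
Assume saturation: I_D = ½ k_n V_ov² = 0.5 × 0.26 × 1.26² = 0.206 mA, giving V_DS = V_DD − I_D R_D = 2.61 − 0.206 × 0.758 = 2.45 V.
V_DS = 2.45 V ≥ V_ov = 1.26 V, confirming saturation.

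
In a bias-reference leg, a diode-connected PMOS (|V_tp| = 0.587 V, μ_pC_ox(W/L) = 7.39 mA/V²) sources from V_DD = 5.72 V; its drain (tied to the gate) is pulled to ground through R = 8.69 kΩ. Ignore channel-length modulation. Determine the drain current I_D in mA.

I_D = 0.546 mA

With gate tied to drain, V_SG = V_SD ≥ V_SG − |V_tp|, so the device is in saturation.
KCL at the drain: ½ k_p (V_SG − |V_tp|)² = (V_DD − V_SG)/R.
Let x = V_SG − 0.587. Then 32.1 x² + x − 5.133 = 0, giving x = 0.385 V (positive root), so V_SG = 0.972 V.
I_D = (V_DD − V_SG)/R = (5.72 − 0.972) / 8.69 = 0.546 mA.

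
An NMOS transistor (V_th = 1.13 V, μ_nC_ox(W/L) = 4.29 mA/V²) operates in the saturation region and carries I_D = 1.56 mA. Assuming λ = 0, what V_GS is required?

V_GS = 1.98 V

In saturation I_D = ½ k_n (V_GS − V_th)², so V_GS − V_th = √(2 I_D / k_n) = √(2 × 1.56 / 4.29) = 0.853 V.
V_GS = 1.13 + 0.853 = 1.98 V.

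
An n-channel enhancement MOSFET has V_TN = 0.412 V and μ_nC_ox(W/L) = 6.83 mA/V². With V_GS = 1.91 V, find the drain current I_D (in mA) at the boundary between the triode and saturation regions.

I_D = 7.66 mA

At the boundary V_DS = V_ov = V_GS − V_TN = 1.91 − 0.412 = 1.5 V.
I_D = ½ k_n V_ov² = 0.5 × 6.83 × 1.5² = 7.66 mA.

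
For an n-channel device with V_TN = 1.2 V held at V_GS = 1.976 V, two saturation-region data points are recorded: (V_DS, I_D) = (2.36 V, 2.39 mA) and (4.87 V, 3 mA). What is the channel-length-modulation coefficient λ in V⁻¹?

With V_GS fixed, I_D ∝ (1 + λ V_DS) in saturation, so I_D2/I_D1 = (1 + λ V_DS2)/(1 + λ V_DS1).
3/2.39 = 1.255 = (1 + 4.87 λ)/(1 + 2.36 λ).
Solving: λ (I_D1 V_DS2 − I_D2 V_DS1) = I_D2 − I_D1, so λ = (3 − 2.39) / (2.39 × 4.87 − 3 × 2.36) = 0.61 / 4.56 = 0.134 V⁻¹.

λ = 0.134 V⁻¹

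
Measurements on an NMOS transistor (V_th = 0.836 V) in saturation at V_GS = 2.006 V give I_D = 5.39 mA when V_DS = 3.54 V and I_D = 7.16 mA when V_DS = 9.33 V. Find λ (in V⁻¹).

With V_GS fixed, I_D ∝ (1 + λ V_DS) in saturation, so I_D2/I_D1 = (1 + λ V_DS2)/(1 + λ V_DS1).
7.16/5.39 = 1.328 = (1 + 9.33 λ)/(1 + 3.54 λ).
Solving: λ (I_D1 V_DS2 − I_D2 V_DS1) = I_D2 − I_D1, so λ = (7.16 − 5.39) / (5.39 × 9.33 − 7.16 × 3.54) = 1.77 / 24.9 = 0.071 V⁻¹.

λ = 0.0710 V⁻¹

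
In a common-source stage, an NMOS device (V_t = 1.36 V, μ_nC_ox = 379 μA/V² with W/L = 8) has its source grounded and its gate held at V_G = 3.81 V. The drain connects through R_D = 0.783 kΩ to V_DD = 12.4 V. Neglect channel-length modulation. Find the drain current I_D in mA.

I_D = 9.10 mA

V_GS = V_G = 3.81 V, so V_ov = 3.81 − 1.36 = 2.45 V.
k_n = μ_nC_ox · (W/L) = 3.032 mA/V².
Assume saturation: I_D = ½ k_n V_ov² = 0.5 × 3.032 × 2.45² = 9.1 mA, giving V_DS = V_DD − I_D R_D = 12.4 − 9.1 × 0.783 = 5.27 V.
V_DS = 5.27 V ≥ V_ov = 2.45 V, confirming saturation.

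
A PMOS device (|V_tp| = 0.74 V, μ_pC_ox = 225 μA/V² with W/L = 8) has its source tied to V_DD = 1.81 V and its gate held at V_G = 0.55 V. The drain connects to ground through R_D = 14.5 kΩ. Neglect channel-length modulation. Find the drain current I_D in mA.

V_SG = V_DD − V_G = 1.81 − 0.55 = 1.26 V, so V_ov = 1.26 − 0.74 = 0.52 V.
k_p = μ_pC_ox · (W/L) = 1.8 mA/V².
Assume saturation: I_D = ½ k_p V_ov² = 0.5 × 1.8 × 0.52² = 0.243 mA, giving V_SD = V_DD − I_D R_D = 1.81 − 0.243 × 14.5 = -1.72 V.
But -1.72 V < V_ov = 0.52 V, so the device is actually in triode.
In triode I_D = k_p[V_ov V_SD − ½ V_SD²] and I_D = (V_DD − V_SD)/R_D. Equating: 13.1 V_SD² − 14.57 V_SD + 1.81 = 0, giving V_SD = 0.142 V (the root below V_ov).
I_D = (1.81 − 0.142) / 14.5 = 0.115 mA.

I_D = 0.115 mA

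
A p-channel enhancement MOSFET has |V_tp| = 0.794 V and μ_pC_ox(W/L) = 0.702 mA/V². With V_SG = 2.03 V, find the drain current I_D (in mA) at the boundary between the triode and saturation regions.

At the boundary V_SD = V_ov = V_SG − |V_tp| = 2.03 − 0.794 = 1.24 V.
I_D = ½ k_p V_ov² = 0.5 × 0.702 × 1.24² = 0.536 mA.

I_D = 0.536 mA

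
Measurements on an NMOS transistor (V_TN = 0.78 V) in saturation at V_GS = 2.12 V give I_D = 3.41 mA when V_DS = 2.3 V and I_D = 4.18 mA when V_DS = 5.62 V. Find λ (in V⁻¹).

λ = 0.0806 V⁻¹

With V_GS fixed, I_D ∝ (1 + λ V_DS) in saturation, so I_D2/I_D1 = (1 + λ V_DS2)/(1 + λ V_DS1).
4.18/3.41 = 1.226 = (1 + 5.62 λ)/(1 + 2.3 λ).
Solving: λ (I_D1 V_DS2 − I_D2 V_DS1) = I_D2 − I_D1, so λ = (4.18 − 3.41) / (3.41 × 5.62 − 4.18 × 2.3) = 0.77 / 9.55 = 0.0806 V⁻¹.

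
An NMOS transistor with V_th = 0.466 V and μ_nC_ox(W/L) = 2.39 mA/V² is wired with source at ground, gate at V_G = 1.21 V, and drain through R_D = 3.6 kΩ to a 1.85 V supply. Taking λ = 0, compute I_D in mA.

I_D = 0.430 mA

V_GS = V_G = 1.21 V, so V_ov = 1.21 − 0.466 = 0.744 V.
Assume saturation: I_D = ½ k_n V_ov² = 0.5 × 2.39 × 0.744² = 0.661 mA, giving V_DS = V_DD − I_D R_D = 1.85 − 0.661 × 3.6 = -0.531 V.
But -0.531 V < V_ov = 0.744 V, so the device is actually in triode.
In triode I_D = k_n[V_ov V_DS − ½ V_DS²] and I_D = (V_DD − V_DS)/R_D. Equating: 4.3 V_DS² − 7.401 V_DS + 1.85 = 0, giving V_DS = 0.303 V (the root below V_ov).
I_D = (1.85 − 0.303) / 3.6 = 0.43 mA.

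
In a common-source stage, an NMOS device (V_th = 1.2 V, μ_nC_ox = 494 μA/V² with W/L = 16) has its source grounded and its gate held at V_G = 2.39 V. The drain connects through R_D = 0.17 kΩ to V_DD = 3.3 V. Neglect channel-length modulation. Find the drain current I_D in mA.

V_GS = V_G = 2.39 V, so V_ov = 2.39 − 1.2 = 1.19 V.
k_n = μ_nC_ox · (W/L) = 7.904 mA/V².
Assume saturation: I_D = ½ k_n V_ov² = 0.5 × 7.904 × 1.19² = 5.6 mA, giving V_DS = V_DD − I_D R_D = 3.3 − 5.6 × 0.17 = 2.35 V.
V_DS = 2.35 V ≥ V_ov = 1.19 V, confirming saturation.

I_D = 5.60 mA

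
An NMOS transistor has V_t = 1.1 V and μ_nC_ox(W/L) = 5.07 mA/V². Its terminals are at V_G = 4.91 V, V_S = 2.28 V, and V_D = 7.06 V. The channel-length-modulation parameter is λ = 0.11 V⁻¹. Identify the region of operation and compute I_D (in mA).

V_GS = V_G − V_S = 4.91 − 2.28 = 2.63 V; V_DS = V_D − V_S = 7.06 − 2.28 = 4.78 V.
V_ov = V_GS − V_t = 2.63 − 1.1 = 1.53 V.
Since V_DS = 4.78 V ≥ V_ov = 1.53 V, the device is in saturation.
I_D = ½ k_n V_ov² (1 + λ V_DS) = 0.5 × 5.07 × 1.53² × (1 + 0.11 × 4.78) = 9.05 mA.

Saturation; I_D = 9.05 mA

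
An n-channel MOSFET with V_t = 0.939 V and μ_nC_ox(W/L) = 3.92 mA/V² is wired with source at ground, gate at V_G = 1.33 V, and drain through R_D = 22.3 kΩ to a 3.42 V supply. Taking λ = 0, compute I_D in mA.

I_D = 0.148 mA

V_GS = V_G = 1.33 V, so V_ov = 1.33 − 0.939 = 0.391 V.
Assume saturation: I_D = ½ k_n V_ov² = 0.5 × 3.92 × 0.391² = 0.3 mA, giving V_DS = V_DD − I_D R_D = 3.42 − 0.3 × 22.3 = -3.26 V.
But -3.26 V < V_ov = 0.391 V, so the device is actually in triode.
In triode I_D = k_n[V_ov V_DS − ½ V_DS²] and I_D = (V_DD − V_DS)/R_D. Equating: 43.7 V_DS² − 35.18 V_DS + 3.42 = 0, giving V_DS = 0.113 V (the root below V_ov).
I_D = (3.42 − 0.113) / 22.3 = 0.148 mA.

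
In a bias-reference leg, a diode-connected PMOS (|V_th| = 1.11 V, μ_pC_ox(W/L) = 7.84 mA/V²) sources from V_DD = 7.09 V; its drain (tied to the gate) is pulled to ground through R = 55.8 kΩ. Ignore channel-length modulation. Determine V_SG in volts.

With gate tied to drain, V_SG = V_SD ≥ V_SG − |V_th|, so the device is in saturation.
KCL at the drain: ½ k_p (V_SG − |V_th|)² = (V_DD − V_SG)/R.
Let x = V_SG − 1.11. Then 219 x² + x − 5.98 = 0, giving x = 0.163 V (positive root), so V_SG = 1.27 V.
I_D = (V_DD − V_SG)/R = (7.09 − 1.27) / 55.8 = 0.104 mA.

V_SG = 1.27 V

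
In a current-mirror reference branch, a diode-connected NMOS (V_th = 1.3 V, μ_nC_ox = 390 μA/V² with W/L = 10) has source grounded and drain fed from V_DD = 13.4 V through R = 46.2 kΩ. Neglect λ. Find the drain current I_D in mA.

I_D = 0.254 mA

With gate tied to drain, V_GS = V_DS ≥ V_GS − V_th, so the device is in saturation.
k_n = μ_nC_ox · (W/L) = 3.9 mA/V².
KCL at the drain: ½ k_n (V_GS − V_th)² = (V_DD − V_GS)/R.
Let x = V_GS − 1.3. Then 90.1 x² + x − 12.1 = 0, giving x = 0.361 V (positive root), so V_GS = 1.66 V.
I_D = (V_DD − V_GS)/R = (13.4 − 1.66) / 46.2 = 0.254 mA.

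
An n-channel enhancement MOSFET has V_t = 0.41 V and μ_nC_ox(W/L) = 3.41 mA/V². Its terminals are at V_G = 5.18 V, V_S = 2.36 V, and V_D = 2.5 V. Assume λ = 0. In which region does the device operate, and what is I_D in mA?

V_GS = V_G − V_S = 5.18 − 2.36 = 2.82 V; V_DS = V_D − V_S = 2.5 − 2.36 = 0.14 V.
V_ov = V_GS − V_t = 2.82 − 0.41 = 2.41 V.
Since V_DS = 0.14 V < V_ov = 2.41 V, the device is in the triode region.
I_D = k_n [V_ov · V_DS − ½ V_DS²] = 3.41 × [2.41 × 0.14 − 0.5 × 0.14²] = 1.12 mA.

Triode; I_D = 1.12 mA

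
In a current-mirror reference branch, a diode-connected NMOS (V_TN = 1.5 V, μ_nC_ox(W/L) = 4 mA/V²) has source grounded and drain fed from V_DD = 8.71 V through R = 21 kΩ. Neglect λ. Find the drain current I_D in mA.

With gate tied to drain, V_GS = V_DS ≥ V_GS − V_TN, so the device is in saturation.
KCL at the drain: ½ k_n (V_GS − V_TN)² = (V_DD − V_GS)/R.
Let x = V_GS − 1.5. Then 42 x² + x − 7.21 = 0, giving x = 0.403 V (positive root), so V_GS = 1.9 V.
I_D = (V_DD − V_GS)/R = (8.71 − 1.9) / 21 = 0.324 mA.

I_D = 0.324 mA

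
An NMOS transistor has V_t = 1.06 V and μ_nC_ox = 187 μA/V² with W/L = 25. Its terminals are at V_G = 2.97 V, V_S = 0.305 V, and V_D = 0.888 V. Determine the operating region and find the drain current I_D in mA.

V_GS = V_G − V_S = 2.97 − 0.305 = 2.67 V; V_DS = V_D − V_S = 0.888 − 0.305 = 0.583 V.
k_n = μ_nC_ox · (W/L) = 4.675 mA/V².
V_ov = V_GS − V_t = 2.67 − 1.06 = 1.6 V.
Since V_DS = 0.583 V < V_ov = 1.6 V, the device is in the triode region.
I_D = k_n [V_ov · V_DS − ½ V_DS²] = 4.675 × [1.6 × 0.583 − 0.5 × 0.583²] = 3.58 mA.

Triode; I_D = 3.58 mA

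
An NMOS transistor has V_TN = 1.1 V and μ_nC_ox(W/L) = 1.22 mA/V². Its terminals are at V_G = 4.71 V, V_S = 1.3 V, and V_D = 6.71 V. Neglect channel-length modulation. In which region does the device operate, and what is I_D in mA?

V_GS = V_G − V_S = 4.71 − 1.3 = 3.41 V; V_DS = V_D − V_S = 6.71 − 1.3 = 5.41 V.
V_ov = V_GS − V_TN = 3.41 − 1.1 = 2.31 V.
Since V_DS = 5.41 V ≥ V_ov = 2.31 V, the device is in saturation.
I_D = ½ k_n V_ov² = 0.5 × 1.22 × 2.31² = 3.26 mA.

Saturation; I_D = 3.26 mA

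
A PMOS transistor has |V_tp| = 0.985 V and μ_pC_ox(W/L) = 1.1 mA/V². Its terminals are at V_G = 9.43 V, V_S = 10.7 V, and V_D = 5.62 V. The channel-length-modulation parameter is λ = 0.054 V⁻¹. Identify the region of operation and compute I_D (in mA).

Saturation; I_D = 0.0569 mA

V_SG = V_S − V_G = 10.7 − 9.43 = 1.27 V; V_SD = V_S − V_D = 10.7 − 5.62 = 5.08 V.
V_ov = V_SG − |V_tp| = 1.27 − 0.985 = 0.285 V.
Since V_SD = 5.08 V ≥ V_ov = 0.285 V, the device is in saturation.
I_D = ½ k_p V_ov² (1 + λ V_SD) = 0.5 × 1.1 × 0.285² × (1 + 0.054 × 5.08) = 0.0569 mA.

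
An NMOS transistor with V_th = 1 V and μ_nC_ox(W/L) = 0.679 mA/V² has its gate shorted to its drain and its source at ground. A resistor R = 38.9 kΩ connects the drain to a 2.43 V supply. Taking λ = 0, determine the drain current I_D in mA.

I_D = 0.0292 mA

With gate tied to drain, V_GS = V_DS ≥ V_GS − V_th, so the device is in saturation.
KCL at the drain: ½ k_n (V_GS − V_th)² = (V_DD − V_GS)/R.
Let x = V_GS − 1. Then 13.2 x² + x − 1.43 = 0, giving x = 0.293 V (positive root), so V_GS = 1.29 V.
I_D = (V_DD − V_GS)/R = (2.43 − 1.29) / 38.9 = 0.0292 mA.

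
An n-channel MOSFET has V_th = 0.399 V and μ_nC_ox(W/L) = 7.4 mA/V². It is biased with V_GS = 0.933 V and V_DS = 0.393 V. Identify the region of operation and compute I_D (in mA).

V_ov = V_GS − V_th = 0.933 − 0.399 = 0.534 V.
Since V_DS = 0.393 V < V_ov = 0.534 V, the device is in the triode region.
I_D = k_n [V_ov · V_DS − ½ V_DS²] = 7.4 × [0.534 × 0.393 − 0.5 × 0.393²] = 0.982 mA.

Triode; I_D = 0.982 mA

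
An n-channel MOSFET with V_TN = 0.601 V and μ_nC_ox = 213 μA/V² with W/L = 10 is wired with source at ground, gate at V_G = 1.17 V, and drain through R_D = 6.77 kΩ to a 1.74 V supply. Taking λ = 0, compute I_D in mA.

V_GS = V_G = 1.17 V, so V_ov = 1.17 − 0.601 = 0.569 V.
k_n = μ_nC_ox · (W/L) = 2.13 mA/V².
Assume saturation: I_D = ½ k_n V_ov² = 0.5 × 2.13 × 0.569² = 0.345 mA, giving V_DS = V_DD − I_D R_D = 1.74 − 0.345 × 6.77 = -0.594 V.
But -0.594 V < V_ov = 0.569 V, so the device is actually in triode.
In triode I_D = k_n[V_ov V_DS − ½ V_DS²] and I_D = (V_DD − V_DS)/R_D. Equating: 7.21 V_DS² − 9.205 V_DS + 1.74 = 0, giving V_DS = 0.231 V (the root below V_ov).
I_D = (1.74 − 0.231) / 6.77 = 0.223 mA.

I_D = 0.223 mA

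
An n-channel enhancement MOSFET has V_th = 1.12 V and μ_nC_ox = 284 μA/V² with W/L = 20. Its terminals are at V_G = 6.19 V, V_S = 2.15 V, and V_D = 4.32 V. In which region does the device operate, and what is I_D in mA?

Triode; I_D = 22.6 mA

V_GS = V_G − V_S = 6.19 − 2.15 = 4.04 V; V_DS = V_D − V_S = 4.32 − 2.15 = 2.17 V.
k_n = μ_nC_ox · (W/L) = 5.68 mA/V².
V_ov = V_GS − V_th = 4.04 − 1.12 = 2.92 V.
Since V_DS = 2.17 V < V_ov = 2.92 V, the device is in the triode region.
I_D = k_n [V_ov · V_DS − ½ V_DS²] = 5.68 × [2.92 × 2.17 − 0.5 × 2.17²] = 22.6 mA.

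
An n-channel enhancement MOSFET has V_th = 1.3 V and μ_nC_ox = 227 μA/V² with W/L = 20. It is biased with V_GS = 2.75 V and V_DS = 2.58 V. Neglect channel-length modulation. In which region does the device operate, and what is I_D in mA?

k_n = μ_nC_ox · (W/L) = 4.54 mA/V².
V_ov = V_GS − V_th = 2.75 − 1.3 = 1.45 V.
Since V_DS = 2.58 V ≥ V_ov = 1.45 V, the device is in saturation.
I_D = ½ k_n V_ov² = 0.5 × 4.54 × 1.45² = 4.77 mA.

Saturation; I_D = 4.77 mA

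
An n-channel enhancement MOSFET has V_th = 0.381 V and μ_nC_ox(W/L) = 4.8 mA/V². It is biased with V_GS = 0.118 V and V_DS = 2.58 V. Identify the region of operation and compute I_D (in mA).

V_GS = 0.118 V < V_th = 0.381 V, so the transistor is in cutoff.

Cutoff; I_D = 0 mA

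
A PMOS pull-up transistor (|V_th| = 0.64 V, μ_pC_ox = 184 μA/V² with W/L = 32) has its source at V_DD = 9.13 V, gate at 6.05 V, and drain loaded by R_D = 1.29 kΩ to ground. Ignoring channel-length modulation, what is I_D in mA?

V_SG = V_DD − V_G = 9.13 − 6.05 = 3.08 V, so V_ov = 3.08 − 0.64 = 2.44 V.
k_p = μ_pC_ox · (W/L) = 5.888 mA/V².
Assume saturation: I_D = ½ k_p V_ov² = 0.5 × 5.888 × 2.44² = 17.5 mA, giving V_SD = V_DD − I_D R_D = 9.13 − 17.5 × 1.29 = -13.5 V.
But -13.5 V < V_ov = 2.44 V, so the device is actually in triode.
In triode I_D = k_p[V_ov V_SD − ½ V_SD²] and I_D = (V_DD − V_SD)/R_D. Equating: 3.8 V_SD² − 19.53 V_SD + 9.13 = 0, giving V_SD = 0.52 V (the root below V_ov).
I_D = (9.13 − 0.52) / 1.29 = 6.67 mA.

I_D = 6.67 mA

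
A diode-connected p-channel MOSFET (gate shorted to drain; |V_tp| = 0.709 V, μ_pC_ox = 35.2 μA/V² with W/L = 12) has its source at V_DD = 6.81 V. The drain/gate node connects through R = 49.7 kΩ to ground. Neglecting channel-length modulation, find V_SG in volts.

V_SG = 1.43 V

With gate tied to drain, V_SG = V_SD ≥ V_SG − |V_tp|, so the device is in saturation.
k_p = μ_pC_ox · (W/L) = 0.4224 mA/V².
KCL at the drain: ½ k_p (V_SG − |V_tp|)² = (V_DD − V_SG)/R.
Let x = V_SG − 0.709. Then 10.5 x² + x − 6.101 = 0, giving x = 0.716 V (positive root), so V_SG = 1.43 V.
I_D = (V_DD − V_SG)/R = (6.81 − 1.43) / 49.7 = 0.108 mA.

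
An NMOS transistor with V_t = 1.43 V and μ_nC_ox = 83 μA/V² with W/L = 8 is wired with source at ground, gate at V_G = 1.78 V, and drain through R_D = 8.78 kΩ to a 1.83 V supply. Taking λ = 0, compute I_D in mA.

I_D = 0.0407 mA

V_GS = V_G = 1.78 V, so V_ov = 1.78 − 1.43 = 0.35 V.
k_n = μ_nC_ox · (W/L) = 0.664 mA/V².
Assume saturation: I_D = ½ k_n V_ov² = 0.5 × 0.664 × 0.35² = 0.0407 mA, giving V_DS = V_DD − I_D R_D = 1.83 − 0.0407 × 8.78 = 1.47 V.
V_DS = 1.47 V ≥ V_ov = 0.35 V, confirming saturation.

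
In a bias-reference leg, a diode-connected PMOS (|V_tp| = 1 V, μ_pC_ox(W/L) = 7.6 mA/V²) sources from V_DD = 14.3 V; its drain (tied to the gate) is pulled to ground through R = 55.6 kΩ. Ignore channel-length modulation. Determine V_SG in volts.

With gate tied to drain, V_SG = V_SD ≥ V_SG − |V_tp|, so the device is in saturation.
KCL at the drain: ½ k_p (V_SG − |V_tp|)² = (V_DD − V_SG)/R.
Let x = V_SG − 1. Then 211 x² + x − 13.3 = 0, giving x = 0.249 V (positive root), so V_SG = 1.25 V.
I_D = (V_DD − V_SG)/R = (14.3 − 1.25) / 55.6 = 0.235 mA.

V_SG = 1.25 V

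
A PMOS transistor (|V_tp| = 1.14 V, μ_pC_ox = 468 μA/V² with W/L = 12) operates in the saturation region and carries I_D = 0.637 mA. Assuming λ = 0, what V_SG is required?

V_SG = 1.62 V

k_p = μ_pC_ox · (W/L) = 5.616 mA/V².
In saturation I_D = ½ k_p (V_SG − |V_tp|)², so V_SG − |V_tp| = √(2 I_D / k_p) = √(2 × 0.637 / 5.616) = 0.476 V.
V_SG = 1.14 + 0.476 = 1.62 V.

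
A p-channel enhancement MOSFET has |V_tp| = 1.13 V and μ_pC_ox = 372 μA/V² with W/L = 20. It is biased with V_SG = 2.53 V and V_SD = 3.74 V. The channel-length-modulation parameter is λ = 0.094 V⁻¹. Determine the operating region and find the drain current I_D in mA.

Saturation; I_D = 9.85 mA

k_p = μ_pC_ox · (W/L) = 7.44 mA/V².
V_ov = V_SG − |V_tp| = 2.53 − 1.13 = 1.4 V.
Since V_SD = 3.74 V ≥ V_ov = 1.4 V, the device is in saturation.
I_D = ½ k_p V_ov² (1 + λ V_SD) = 0.5 × 7.44 × 1.4² × (1 + 0.094 × 3.74) = 9.85 mA.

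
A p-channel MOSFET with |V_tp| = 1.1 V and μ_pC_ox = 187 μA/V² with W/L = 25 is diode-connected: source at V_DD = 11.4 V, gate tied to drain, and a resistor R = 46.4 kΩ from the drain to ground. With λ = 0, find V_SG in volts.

With gate tied to drain, V_SG = V_SD ≥ V_SG − |V_tp|, so the device is in saturation.
k_p = μ_pC_ox · (W/L) = 4.675 mA/V².
KCL at the drain: ½ k_p (V_SG − |V_tp|)² = (V_DD − V_SG)/R.
Let x = V_SG − 1.1. Then 108 x² + x − 10.3 = 0, giving x = 0.304 V (positive root), so V_SG = 1.4 V.
I_D = (V_DD − V_SG)/R = (11.4 − 1.4) / 46.4 = 0.215 mA.

V_SG = 1.40 V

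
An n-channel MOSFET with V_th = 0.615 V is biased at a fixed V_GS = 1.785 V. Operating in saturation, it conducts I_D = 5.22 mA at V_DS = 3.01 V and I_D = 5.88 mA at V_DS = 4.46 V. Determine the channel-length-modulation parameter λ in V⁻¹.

λ = 0.118 V⁻¹

With V_GS fixed, I_D ∝ (1 + λ V_DS) in saturation, so I_D2/I_D1 = (1 + λ V_DS2)/(1 + λ V_DS1).
5.88/5.22 = 1.126 = (1 + 4.46 λ)/(1 + 3.01 λ).
Solving: λ (I_D1 V_DS2 − I_D2 V_DS1) = I_D2 − I_D1, so λ = (5.88 − 5.22) / (5.22 × 4.46 − 5.88 × 3.01) = 0.66 / 5.58 = 0.118 V⁻¹.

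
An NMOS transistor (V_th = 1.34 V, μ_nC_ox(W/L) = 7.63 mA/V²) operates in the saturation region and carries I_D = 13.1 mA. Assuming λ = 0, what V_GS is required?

V_GS = 3.19 V

In saturation I_D = ½ k_n (V_GS − V_th)², so V_GS − V_th = √(2 I_D / k_n) = √(2 × 13.1 / 7.63) = 1.85 V.
V_GS = 1.34 + 1.85 = 3.19 V.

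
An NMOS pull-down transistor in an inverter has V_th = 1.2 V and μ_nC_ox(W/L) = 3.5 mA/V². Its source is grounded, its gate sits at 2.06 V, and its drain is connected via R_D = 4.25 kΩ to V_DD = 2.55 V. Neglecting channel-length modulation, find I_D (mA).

I_D = 0.551 mA

V_GS = V_G = 2.06 V, so V_ov = 2.06 − 1.2 = 0.86 V.
Assume saturation: I_D = ½ k_n V_ov² = 0.5 × 3.5 × 0.86² = 1.29 mA, giving V_DS = V_DD − I_D R_D = 2.55 − 1.29 × 4.25 = -2.95 V.
But -2.95 V < V_ov = 0.86 V, so the device is actually in triode.
In triode I_D = k_n[V_ov V_DS − ½ V_DS²] and I_D = (V_DD − V_DS)/R_D. Equating: 7.44 V_DS² − 13.79 V_DS + 2.55 = 0, giving V_DS = 0.208 V (the root below V_ov).
I_D = (2.55 − 0.208) / 4.25 = 0.551 mA.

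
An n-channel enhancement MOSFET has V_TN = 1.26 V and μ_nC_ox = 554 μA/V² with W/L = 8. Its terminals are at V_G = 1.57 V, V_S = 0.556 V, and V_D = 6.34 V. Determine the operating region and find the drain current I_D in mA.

Cutoff; I_D = 0 mA

V_GS = V_G − V_S = 1.57 − 0.556 = 1.01 V; V_DS = V_D − V_S = 6.34 − 0.556 = 5.78 V.
V_GS = 1.01 V < V_TN = 1.26 V, so the transistor is in cutoff.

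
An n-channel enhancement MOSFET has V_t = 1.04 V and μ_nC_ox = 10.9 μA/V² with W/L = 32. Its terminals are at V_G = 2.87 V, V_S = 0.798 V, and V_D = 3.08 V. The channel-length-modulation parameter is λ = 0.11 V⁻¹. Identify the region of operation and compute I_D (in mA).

V_GS = V_G − V_S = 2.87 − 0.798 = 2.07 V; V_DS = V_D − V_S = 3.08 − 0.798 = 2.28 V.
k_n = μ_nC_ox · (W/L) = 0.3488 mA/V².
V_ov = V_GS − V_t = 2.07 − 1.04 = 1.03 V.
Since V_DS = 2.28 V ≥ V_ov = 1.03 V, the device is in saturation.
I_D = ½ k_n V_ov² (1 + λ V_DS) = 0.5 × 0.3488 × 1.03² × (1 + 0.11 × 2.28) = 0.232 mA.

Saturation; I_D = 0.232 mA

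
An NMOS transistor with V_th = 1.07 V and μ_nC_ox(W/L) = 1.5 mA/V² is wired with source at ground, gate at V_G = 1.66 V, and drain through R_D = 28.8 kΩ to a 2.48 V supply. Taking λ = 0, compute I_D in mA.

I_D = 0.0826 mA

V_GS = V_G = 1.66 V, so V_ov = 1.66 − 1.07 = 0.59 V.
Assume saturation: I_D = ½ k_n V_ov² = 0.5 × 1.5 × 0.59² = 0.261 mA, giving V_DS = V_DD − I_D R_D = 2.48 − 0.261 × 28.8 = -5.04 V.
But -5.04 V < V_ov = 0.59 V, so the device is actually in triode.
In triode I_D = k_n[V_ov V_DS − ½ V_DS²] and I_D = (V_DD − V_DS)/R_D. Equating: 21.6 V_DS² − 26.49 V_DS + 2.48 = 0, giving V_DS = 0.102 V (the root below V_ov).
I_D = (2.48 − 0.102) / 28.8 = 0.0826 mA.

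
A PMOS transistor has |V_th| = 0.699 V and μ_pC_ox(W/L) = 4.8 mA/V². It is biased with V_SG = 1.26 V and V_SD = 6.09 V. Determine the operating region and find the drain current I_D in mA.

Saturation; I_D = 0.755 mA

V_ov = V_SG − |V_th| = 1.26 − 0.699 = 0.561 V.
Since V_SD = 6.09 V ≥ V_ov = 0.561 V, the device is in saturation.
I_D = ½ k_p V_ov² = 0.5 × 4.8 × 0.561² = 0.755 mA.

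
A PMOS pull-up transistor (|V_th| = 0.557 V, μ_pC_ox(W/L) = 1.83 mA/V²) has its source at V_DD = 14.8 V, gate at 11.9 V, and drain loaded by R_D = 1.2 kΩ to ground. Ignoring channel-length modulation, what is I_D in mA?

V_SG = V_DD − V_G = 14.8 − 11.9 = 2.9 V, so V_ov = 2.9 − 0.557 = 2.34 V.
Assume saturation: I_D = ½ k_p V_ov² = 0.5 × 1.83 × 2.34² = 5.02 mA, giving V_SD = V_DD − I_D R_D = 14.8 − 5.02 × 1.2 = 8.77 V.
V_SD = 8.77 V ≥ V_ov = 2.34 V, confirming saturation.

I_D = 5.02 mA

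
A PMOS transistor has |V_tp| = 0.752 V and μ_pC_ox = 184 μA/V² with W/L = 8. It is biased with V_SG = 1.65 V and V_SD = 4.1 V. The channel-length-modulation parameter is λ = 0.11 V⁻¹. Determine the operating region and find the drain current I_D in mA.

Saturation; I_D = 0.861 mA

k_p = μ_pC_ox · (W/L) = 1.472 mA/V².
V_ov = V_SG − |V_tp| = 1.65 − 0.752 = 0.898 V.
Since V_SD = 4.1 V ≥ V_ov = 0.898 V, the device is in saturation.
I_D = ½ k_p V_ov² (1 + λ V_SD) = 0.5 × 1.472 × 0.898² × (1 + 0.11 × 4.1) = 0.861 mA.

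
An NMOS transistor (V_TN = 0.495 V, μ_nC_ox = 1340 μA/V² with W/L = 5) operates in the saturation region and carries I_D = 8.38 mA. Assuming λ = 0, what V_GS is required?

k_n = μ_nC_ox · (W/L) = 6.7 mA/V².
In saturation I_D = ½ k_n (V_GS − V_TN)², so V_GS − V_TN = √(2 I_D / k_n) = √(2 × 8.38 / 6.7) = 1.58 V.
V_GS = 0.495 + 1.58 = 2.08 V.

V_GS = 2.08 V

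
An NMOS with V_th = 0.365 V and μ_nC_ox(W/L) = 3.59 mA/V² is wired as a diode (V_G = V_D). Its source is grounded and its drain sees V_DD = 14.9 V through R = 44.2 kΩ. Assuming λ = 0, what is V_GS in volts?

With gate tied to drain, V_GS = V_DS ≥ V_GS − V_th, so the device is in saturation.
KCL at the drain: ½ k_n (V_GS − V_th)² = (V_DD − V_GS)/R.
Let x = V_GS − 0.365. Then 79.3 x² + x − 14.54 = 0, giving x = 0.422 V (positive root), so V_GS = 0.787 V.
I_D = (V_DD − V_GS)/R = (14.9 − 0.787) / 44.2 = 0.319 mA.

V_GS = 0.787 V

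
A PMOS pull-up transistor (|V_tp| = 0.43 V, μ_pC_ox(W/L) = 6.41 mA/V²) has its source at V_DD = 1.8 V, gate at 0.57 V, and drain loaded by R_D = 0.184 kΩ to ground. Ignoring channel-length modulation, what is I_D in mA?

I_D = 2.05 mA

V_SG = V_DD − V_G = 1.8 − 0.57 = 1.23 V, so V_ov = 1.23 − 0.43 = 0.8 V.
Assume saturation: I_D = ½ k_p V_ov² = 0.5 × 6.41 × 0.8² = 2.05 mA, giving V_SD = V_DD − I_D R_D = 1.8 − 2.05 × 0.184 = 1.42 V.
V_SD = 1.42 V ≥ V_ov = 0.8 V, confirming saturation.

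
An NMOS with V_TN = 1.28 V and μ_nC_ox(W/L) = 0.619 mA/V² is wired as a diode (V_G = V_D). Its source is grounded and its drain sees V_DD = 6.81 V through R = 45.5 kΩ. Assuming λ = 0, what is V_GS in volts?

With gate tied to drain, V_GS = V_DS ≥ V_GS − V_TN, so the device is in saturation.
KCL at the drain: ½ k_n (V_GS − V_TN)² = (V_DD − V_GS)/R.
Let x = V_GS − 1.28. Then 14.1 x² + x − 5.53 = 0, giving x = 0.592 V (positive root), so V_GS = 1.87 V.
I_D = (V_DD − V_GS)/R = (6.81 − 1.87) / 45.5 = 0.109 mA.

V_GS = 1.87 V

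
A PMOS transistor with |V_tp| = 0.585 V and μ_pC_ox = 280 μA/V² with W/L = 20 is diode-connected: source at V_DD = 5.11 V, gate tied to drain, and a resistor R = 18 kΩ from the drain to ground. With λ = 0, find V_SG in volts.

With gate tied to drain, V_SG = V_SD ≥ V_SG − |V_tp|, so the device is in saturation.
k_p = μ_pC_ox · (W/L) = 5.6 mA/V².
KCL at the drain: ½ k_p (V_SG − |V_tp|)² = (V_DD − V_SG)/R.
Let x = V_SG − 0.585. Then 50.4 x² + x − 4.525 = 0, giving x = 0.29 V (positive root), so V_SG = 0.875 V.
I_D = (V_DD − V_SG)/R = (5.11 − 0.875) / 18 = 0.235 mA.

V_SG = 0.875 V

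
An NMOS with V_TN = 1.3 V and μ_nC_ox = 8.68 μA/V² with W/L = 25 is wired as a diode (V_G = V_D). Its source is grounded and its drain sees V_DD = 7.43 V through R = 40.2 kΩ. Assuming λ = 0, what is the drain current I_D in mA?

I_D = 0.126 mA

With gate tied to drain, V_GS = V_DS ≥ V_GS − V_TN, so the device is in saturation.
k_n = μ_nC_ox · (W/L) = 0.217 mA/V².
KCL at the drain: ½ k_n (V_GS − V_TN)² = (V_DD − V_GS)/R.
Let x = V_GS − 1.3. Then 4.36 x² + x − 6.13 = 0, giving x = 1.08 V (positive root), so V_GS = 2.38 V.
I_D = (V_DD − V_GS)/R = (7.43 − 2.38) / 40.2 = 0.126 mA.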